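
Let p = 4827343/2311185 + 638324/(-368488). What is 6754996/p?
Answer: 1438212849126411720/75883278361 ≈ 1.8953e+7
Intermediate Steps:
p = 75883278361/212910984570 (p = 4827343*(1/2311185) + 638324*(-1/368488) = 4827343/2311185 - 159581/92122 = 75883278361/212910984570 ≈ 0.35641)
6754996/p = 6754996/(75883278361/212910984570) = 6754996*(212910984570/75883278361) = 1438212849126411720/75883278361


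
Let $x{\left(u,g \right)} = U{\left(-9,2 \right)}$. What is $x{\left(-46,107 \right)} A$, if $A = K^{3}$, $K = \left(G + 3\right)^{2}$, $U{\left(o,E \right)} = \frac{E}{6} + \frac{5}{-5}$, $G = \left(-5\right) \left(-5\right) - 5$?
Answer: $- \frac{296071778}{3} \approx -9.8691 \cdot 10^{7}$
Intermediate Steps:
$G = 20$ ($G = 25 - 5 = 20$)
$U{\left(o,E \right)} = -1 + \frac{E}{6}$ ($U{\left(o,E \right)} = E \frac{1}{6} + 5 \left(- \frac{1}{5}\right) = \frac{E}{6} - 1 = -1 + \frac{E}{6}$)
$K = 529$ ($K = \left(20 + 3\right)^{2} = 23^{2} = 529$)
$x{\left(u,g \right)} = - \frac{2}{3}$ ($x{\left(u,g \right)} = -1 + \frac{1}{6} \cdot 2 = -1 + \frac{1}{3} = - \frac{2}{3}$)
$A = 148035889$ ($A = 529^{3} = 148035889$)
$x{\left(-46,107 \right)} A = \left(- \frac{2}{3}\right) 148035889 = - \frac{296071778}{3}$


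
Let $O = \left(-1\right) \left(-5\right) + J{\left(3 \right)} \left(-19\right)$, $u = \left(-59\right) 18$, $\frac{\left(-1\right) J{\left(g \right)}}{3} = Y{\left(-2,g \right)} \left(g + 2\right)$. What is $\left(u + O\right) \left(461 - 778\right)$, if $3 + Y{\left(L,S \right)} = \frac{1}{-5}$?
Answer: $624173$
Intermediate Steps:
$Y{\left(L,S \right)} = - \frac{16}{5}$ ($Y{\left(L,S \right)} = -3 + \frac{1}{-5} = -3 - \frac{1}{5} = - \frac{16}{5}$)
$J{\left(g \right)} = \frac{96}{5} + \frac{48 g}{5}$ ($J{\left(g \right)} = - 3 \left(- \frac{16 \left(g + 2\right)}{5}\right) = - 3 \left(- \frac{16 \left(2 + g\right)}{5}\right) = - 3 \left(- \frac{32}{5} - \frac{16 g}{5}\right) = \frac{96}{5} + \frac{48 g}{5}$)
$u = -1062$
$O = -907$ ($O = \left(-1\right) \left(-5\right) + \left(\frac{96}{5} + \frac{48}{5} \cdot 3\right) \left(-19\right) = 5 + \left(\frac{96}{5} + \frac{144}{5}\right) \left(-19\right) = 5 + 48 \left(-19\right) = 5 - 912 = -907$)
$\left(u + O\right) \left(461 - 778\right) = \left(-1062 - 907\right) \left(461 - 778\right) = \left(-1969\right) \left(-317\right) = 624173$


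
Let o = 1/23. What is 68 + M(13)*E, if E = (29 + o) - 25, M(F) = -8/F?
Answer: 19588/299 ≈ 65.512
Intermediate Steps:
o = 1/23 ≈ 0.043478
E = 93/23 (E = (29 + 1/23) - 25 = 668/23 - 25 = 93/23 ≈ 4.0435)
68 + M(13)*E = 68 - 8/13*(93/23) = 68 - 8*1/13*(93/23) = 68 - 8/13*93/23 = 68 - 744/299 = 19588/299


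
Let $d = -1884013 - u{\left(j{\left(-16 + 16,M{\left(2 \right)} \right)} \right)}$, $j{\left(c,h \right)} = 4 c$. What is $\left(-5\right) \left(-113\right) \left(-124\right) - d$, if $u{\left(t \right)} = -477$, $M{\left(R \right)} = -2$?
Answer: $1813476$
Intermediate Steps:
$d = -1883536$ ($d = -1884013 - -477 = -1884013 + 477 = -1883536$)
$\left(-5\right) \left(-113\right) \left(-124\right) - d = \left(-5\right) \left(-113\right) \left(-124\right) - -1883536 = 565 \left(-124\right) + 1883536 = -70060 + 1883536 = 1813476$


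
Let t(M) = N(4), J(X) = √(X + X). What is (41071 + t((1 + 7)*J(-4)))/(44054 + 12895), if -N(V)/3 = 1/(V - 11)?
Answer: 287500/398643 ≈ 0.72120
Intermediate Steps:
J(X) = √2*√X (J(X) = √(2*X) = √2*√X)
N(V) = -3/(-11 + V) (N(V) = -3/(V - 11) = -3/(-11 + V))
t(M) = 3/7 (t(M) = -3/(-11 + 4) = -3/(-7) = -3*(-⅐) = 3/7)
(41071 + t((1 + 7)*J(-4)))/(44054 + 12895) = (41071 + 3/7)/(44054 + 12895) = (287500/7)/56949 = (287500/7)*(1/56949) = 287500/398643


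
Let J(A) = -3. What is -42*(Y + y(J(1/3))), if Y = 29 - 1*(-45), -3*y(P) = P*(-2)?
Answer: -3024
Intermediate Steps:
y(P) = 2*P/3 (y(P) = -P*(-2)/3 = -(-2)*P/3 = 2*P/3)
Y = 74 (Y = 29 + 45 = 74)
-42*(Y + y(J(1/3))) = -42*(74 + (⅔)*(-3)) = -42*(74 - 2) = -42*72 = -3024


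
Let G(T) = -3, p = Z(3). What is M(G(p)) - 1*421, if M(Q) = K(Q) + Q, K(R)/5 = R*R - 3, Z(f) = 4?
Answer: -394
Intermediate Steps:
p = 4
K(R) = -15 + 5*R² (K(R) = 5*(R*R - 3) = 5*(R² - 3) = 5*(-3 + R²) = -15 + 5*R²)
M(Q) = -15 + Q + 5*Q² (M(Q) = (-15 + 5*Q²) + Q = -15 + Q + 5*Q²)
M(G(p)) - 1*421 = (-15 - 3 + 5*(-3)²) - 1*421 = (-15 - 3 + 5*9) - 421 = (-15 - 3 + 45) - 421 = 27 - 421 = -394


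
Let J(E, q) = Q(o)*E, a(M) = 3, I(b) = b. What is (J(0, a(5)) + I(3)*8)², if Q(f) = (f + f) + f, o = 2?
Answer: 576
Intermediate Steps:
Q(f) = 3*f (Q(f) = 2*f + f = 3*f)
J(E, q) = 6*E (J(E, q) = (3*2)*E = 6*E)
(J(0, a(5)) + I(3)*8)² = (6*0 + 3*8)² = (0 + 24)² = 24² = 576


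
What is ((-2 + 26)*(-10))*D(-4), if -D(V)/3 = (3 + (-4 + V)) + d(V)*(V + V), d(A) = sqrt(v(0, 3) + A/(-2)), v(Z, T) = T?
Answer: -3600 - 5760*sqrt(5) ≈ -16480.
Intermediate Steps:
d(A) = sqrt(3 - A/2) (d(A) = sqrt(3 + A/(-2)) = sqrt(3 + A*(-1/2)) = sqrt(3 - A/2))
D(V) = 3 - 3*V - 3*V*sqrt(12 - 2*V) (D(V) = -3*((3 + (-4 + V)) + (sqrt(12 - 2*V)/2)*(V + V)) = -3*((-1 + V) + (sqrt(12 - 2*V)/2)*(2*V)) = -3*((-1 + V) + V*sqrt(12 - 2*V)) = -3*(-1 + V + V*sqrt(12 - 2*V)) = 3 - 3*V - 3*V*sqrt(12 - 2*V))
((-2 + 26)*(-10))*D(-4) = ((-2 + 26)*(-10))*(3 - 3*(-4) - 3*(-4)*sqrt(12 - 2*(-4))) = (24*(-10))*(3 + 12 - 3*(-4)*sqrt(12 + 8)) = -240*(3 + 12 - 3*(-4)*sqrt(20)) = -240*(3 + 12 - 3*(-4)*2*sqrt(5)) = -240*(3 + 12 + 24*sqrt(5)) = -240*(15 + 24*sqrt(5)) = -3600 - 5760*sqrt(5)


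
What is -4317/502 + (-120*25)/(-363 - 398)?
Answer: -1779237/382022 ≈ -4.6574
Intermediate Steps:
-4317/502 + (-120*25)/(-363 - 398) = -4317*1/502 - 3000/(-761) = -4317/502 - 3000*(-1/761) = -4317/502 + 3000/761 = -1779237/382022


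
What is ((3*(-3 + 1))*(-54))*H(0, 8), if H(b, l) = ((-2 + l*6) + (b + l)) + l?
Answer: 20088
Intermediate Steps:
H(b, l) = -2 + b + 8*l (H(b, l) = ((-2 + 6*l) + (b + l)) + l = (-2 + b + 7*l) + l = -2 + b + 8*l)
((3*(-3 + 1))*(-54))*H(0, 8) = ((3*(-3 + 1))*(-54))*(-2 + 0 + 8*8) = ((3*(-2))*(-54))*(-2 + 0 + 64) = -6*(-54)*62 = 324*62 = 20088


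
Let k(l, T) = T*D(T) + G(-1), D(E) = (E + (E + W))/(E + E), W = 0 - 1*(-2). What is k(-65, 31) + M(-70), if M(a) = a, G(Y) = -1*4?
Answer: -42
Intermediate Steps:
W = 2 (W = 0 + 2 = 2)
G(Y) = -4
D(E) = (2 + 2*E)/(2*E) (D(E) = (E + (E + 2))/(E + E) = (E + (2 + E))/((2*E)) = (2 + 2*E)*(1/(2*E)) = (2 + 2*E)/(2*E))
k(l, T) = -3 + T (k(l, T) = T*((1 + T)/T) - 4 = (1 + T) - 4 = -3 + T)
k(-65, 31) + M(-70) = (-3 + 31) - 70 = 28 - 70 = -42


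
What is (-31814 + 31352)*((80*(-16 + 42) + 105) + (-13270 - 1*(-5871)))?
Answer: 2408868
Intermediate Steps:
(-31814 + 31352)*((80*(-16 + 42) + 105) + (-13270 - 1*(-5871))) = -462*((80*26 + 105) + (-13270 + 5871)) = -462*((2080 + 105) - 7399) = -462*(2185 - 7399) = -462*(-5214) = 2408868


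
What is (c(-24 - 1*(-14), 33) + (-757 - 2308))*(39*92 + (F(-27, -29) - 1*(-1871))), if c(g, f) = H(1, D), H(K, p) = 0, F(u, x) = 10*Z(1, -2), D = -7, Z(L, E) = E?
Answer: -16670535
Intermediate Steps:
F(u, x) = -20 (F(u, x) = 10*(-2) = -20)
c(g, f) = 0
(c(-24 - 1*(-14), 33) + (-757 - 2308))*(39*92 + (F(-27, -29) - 1*(-1871))) = (0 + (-757 - 2308))*(39*92 + (-20 - 1*(-1871))) = (0 - 3065)*(3588 + (-20 + 1871)) = -3065*(3588 + 1851) = -3065*5439 = -16670535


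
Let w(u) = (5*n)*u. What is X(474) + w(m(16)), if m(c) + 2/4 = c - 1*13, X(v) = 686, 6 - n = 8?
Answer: 661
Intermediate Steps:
n = -2 (n = 6 - 1*8 = 6 - 8 = -2)
m(c) = -27/2 + c (m(c) = -½ + (c - 1*13) = -½ + (c - 13) = -½ + (-13 + c) = -27/2 + c)
w(u) = -10*u (w(u) = (5*(-2))*u = -10*u)
X(474) + w(m(16)) = 686 - 10*(-27/2 + 16) = 686 - 10*5/2 = 686 - 25 = 661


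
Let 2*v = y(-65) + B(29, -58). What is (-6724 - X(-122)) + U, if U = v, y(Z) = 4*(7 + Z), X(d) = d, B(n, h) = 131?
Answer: -13305/2 ≈ -6652.5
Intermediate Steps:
y(Z) = 28 + 4*Z
v = -101/2 (v = ((28 + 4*(-65)) + 131)/2 = ((28 - 260) + 131)/2 = (-232 + 131)/2 = (½)*(-101) = -101/2 ≈ -50.500)
U = -101/2 ≈ -50.500
(-6724 - X(-122)) + U = (-6724 - 1*(-122)) - 101/2 = (-6724 + 122) - 101/2 = -6602 - 101/2 = -13305/2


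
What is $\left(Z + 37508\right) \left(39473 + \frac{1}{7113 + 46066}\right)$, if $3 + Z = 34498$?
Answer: $\frac{151143993500004}{53179} \approx 2.8422 \cdot 10^{9}$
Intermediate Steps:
$Z = 34495$ ($Z = -3 + 34498 = 34495$)
$\left(Z + 37508\right) \left(39473 + \frac{1}{7113 + 46066}\right) = \left(34495 + 37508\right) \left(39473 + \frac{1}{7113 + 46066}\right) = 72003 \left(39473 + \frac{1}{53179}\right) = 72003 \cdot \frac{2099134668}{53179} = \frac{151143993500004}{53179}$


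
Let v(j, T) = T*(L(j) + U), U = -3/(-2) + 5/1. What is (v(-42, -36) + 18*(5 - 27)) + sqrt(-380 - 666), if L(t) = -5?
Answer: -450 + I*sqrt(1046) ≈ -450.0 + 32.342*I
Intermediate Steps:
U = 13/2 (U = -3*(-1/2) + 5*1 = 3/2 + 5 = 13/2 ≈ 6.5000)
v(j, T) = 3*T/2 (v(j, T) = T*(-5 + 13/2) = T*(3/2) = 3*T/2)
(v(-42, -36) + 18*(5 - 27)) + sqrt(-380 - 666) = ((3/2)*(-36) + 18*(5 - 27)) + sqrt(-380 - 666) = (-54 + 18*(-22)) + sqrt(-1046) = (-54 - 396) + I*sqrt(1046) = -450 + I*sqrt(1046)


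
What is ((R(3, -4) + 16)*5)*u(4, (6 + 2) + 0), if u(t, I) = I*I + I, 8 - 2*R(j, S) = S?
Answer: 7920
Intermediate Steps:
R(j, S) = 4 - S/2
u(t, I) = I + I² (u(t, I) = I² + I = I + I²)
((R(3, -4) + 16)*5)*u(4, (6 + 2) + 0) = (((4 - ½*(-4)) + 16)*5)*(((6 + 2) + 0)*(1 + ((6 + 2) + 0))) = (((4 + 2) + 16)*5)*((8 + 0)*(1 + (8 + 0))) = ((6 + 16)*5)*(8*(1 + 8)) = (22*5)*(8*9) = 110*72 = 7920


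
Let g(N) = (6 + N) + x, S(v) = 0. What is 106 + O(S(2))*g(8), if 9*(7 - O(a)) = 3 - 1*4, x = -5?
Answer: 170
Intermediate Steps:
O(a) = 64/9 (O(a) = 7 - (3 - 1*4)/9 = 7 - (3 - 4)/9 = 7 - ⅑*(-1) = 7 + ⅑ = 64/9)
g(N) = 1 + N (g(N) = (6 + N) - 5 = 1 + N)
106 + O(S(2))*g(8) = 106 + 64*(1 + 8)/9 = 106 + (64/9)*9 = 106 + 64 = 170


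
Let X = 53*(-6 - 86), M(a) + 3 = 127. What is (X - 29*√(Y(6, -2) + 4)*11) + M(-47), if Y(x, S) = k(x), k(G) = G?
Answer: -4752 - 319*√10 ≈ -5760.8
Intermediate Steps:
M(a) = 124 (M(a) = -3 + 127 = 124)
Y(x, S) = x
X = -4876 (X = 53*(-92) = -4876)
(X - 29*√(Y(6, -2) + 4)*11) + M(-47) = (-4876 - 29*√(6 + 4)*11) + 124 = (-4876 - 29*√10*11) + 124 = (-4876 - 319*√10) + 124 = -4752 - 319*√10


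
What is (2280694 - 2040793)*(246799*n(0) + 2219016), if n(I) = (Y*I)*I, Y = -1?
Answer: 532344157416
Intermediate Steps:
n(I) = -I² (n(I) = (-I)*I = -I²)
(2280694 - 2040793)*(246799*n(0) + 2219016) = (2280694 - 2040793)*(246799*(-1*0²) + 2219016) = 239901*(246799*(-1*0) + 2219016) = 239901*(246799*0 + 2219016) = 239901*(0 + 2219016) = 239901*2219016 = 532344157416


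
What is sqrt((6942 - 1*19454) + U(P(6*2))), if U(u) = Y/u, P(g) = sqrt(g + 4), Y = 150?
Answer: I*sqrt(49898)/2 ≈ 111.69*I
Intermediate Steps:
P(g) = sqrt(4 + g)
U(u) = 150/u
sqrt((6942 - 1*19454) + U(P(6*2))) = sqrt((6942 - 1*19454) + 150/(sqrt(4 + 6*2))) = sqrt((6942 - 19454) + 150/(sqrt(4 + 12))) = sqrt(-12512 + 150/(sqrt(16))) = sqrt(-12512 + 150/4) = sqrt(-12512 + 150*(1/4)) = sqrt(-12512 + 75/2) = sqrt(-24949/2) = I*sqrt(49898)/2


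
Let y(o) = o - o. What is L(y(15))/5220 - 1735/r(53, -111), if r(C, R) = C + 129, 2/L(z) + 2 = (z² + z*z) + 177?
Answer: -28302181/2968875 ≈ -9.5330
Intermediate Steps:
y(o) = 0
L(z) = 2/(175 + 2*z²) (L(z) = 2/(-2 + ((z² + z*z) + 177)) = 2/(-2 + ((z² + z²) + 177)) = 2/(-2 + (2*z² + 177)) = 2/(-2 + (177 + 2*z²)) = 2/(175 + 2*z²))
r(C, R) = 129 + C
L(y(15))/5220 - 1735/r(53, -111) = (2/(175 + 2*0²))/5220 - 1735/(129 + 53) = (2/(175 + 2*0))*(1/5220) - 1735/182 = (2/(175 + 0))*(1/5220) - 1735*1/182 = (2/175)*(1/5220) - 1735/182 = 1/456750 - 1735/182 = -28302181/2968875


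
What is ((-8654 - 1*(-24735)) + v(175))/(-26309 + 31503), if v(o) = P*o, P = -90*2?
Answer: -15419/5194 ≈ -2.9686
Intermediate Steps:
P = -180
v(o) = -180*o
((-8654 - 1*(-24735)) + v(175))/(-26309 + 31503) = ((-8654 - 1*(-24735)) - 180*175)/(-26309 + 31503) = ((-8654 + 24735) - 31500)/5194 = (16081 - 31500)*(1/5194) = -15419*1/5194 = -15419/5194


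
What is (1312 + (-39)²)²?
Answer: 8025889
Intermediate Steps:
(1312 + (-39)²)² = (1312 + 1521)² = 2833² = 8025889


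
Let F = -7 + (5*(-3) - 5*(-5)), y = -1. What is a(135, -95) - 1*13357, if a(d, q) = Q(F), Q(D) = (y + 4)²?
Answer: -13348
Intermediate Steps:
F = 3 (F = -7 + (-15 + 25) = -7 + 10 = 3)
Q(D) = 9 (Q(D) = (-1 + 4)² = 3² = 9)
a(d, q) = 9
a(135, -95) - 1*13357 = 9 - 1*13357 = 9 - 13357 = -13348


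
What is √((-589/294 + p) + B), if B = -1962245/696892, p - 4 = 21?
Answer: √22052294617971/1045338 ≈ 4.4923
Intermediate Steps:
p = 25 (p = 4 + 21 = 25)
B = -1962245/696892 (B = -1962245*1/696892 = -1962245/696892 ≈ -2.8157)
√((-589/294 + p) + B) = √((-589/294 + 25) - 1962245/696892) = √(6761/294 - 1962245/696892) = √(295341913/14634732) = √22052294617971/1045338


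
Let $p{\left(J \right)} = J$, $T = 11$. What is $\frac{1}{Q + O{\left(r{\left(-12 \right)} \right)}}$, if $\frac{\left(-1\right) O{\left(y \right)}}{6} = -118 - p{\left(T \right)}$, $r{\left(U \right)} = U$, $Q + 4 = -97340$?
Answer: $- \frac{1}{96570} \approx -1.0355 \cdot 10^{-5}$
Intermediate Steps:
$Q = -97344$ ($Q = -4 - 97340 = -97344$)
$O{\left(y \right)} = 774$ ($O{\left(y \right)} = - 6 \left(-118 - 11\right) = \left(-6\right) \left(-129\right) = 774$)
$\frac{1}{Q + O{\left(r{\left(-12 \right)} \right)}} = \frac{1}{-97344 + 774} = \frac{1}{-96570} = - \frac{1}{96570}$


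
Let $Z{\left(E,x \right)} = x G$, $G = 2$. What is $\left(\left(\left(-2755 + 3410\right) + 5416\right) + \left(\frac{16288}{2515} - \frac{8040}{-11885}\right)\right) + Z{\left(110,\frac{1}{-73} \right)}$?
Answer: $\frac{2652526241863}{436405315} \approx 6078.1$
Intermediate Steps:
$Z{\left(E,x \right)} = 2 x$ ($Z{\left(E,x \right)} = x 2 = 2 x$)
$\left(\left(\left(-2755 + 3410\right) + 5416\right) + \left(\frac{16288}{2515} - \frac{8040}{-11885}\right)\right) + Z{\left(110,\frac{1}{-73} \right)} = \left(\left(\left(-2755 + 3410\right) + 5416\right) + \left(\frac{16288}{2515} - \frac{8040}{-11885}\right)\right) + \frac{2}{-73} = \left(\left(655 + 5416\right) + \left(16288 \cdot \frac{1}{2515} - - \frac{1608}{2377}\right)\right) + 2 \left(- \frac{1}{73}\right) = \left(6071 + \left(\frac{16288}{2515} + \frac{1608}{2377}\right)\right) - \frac{2}{73} = \left(6071 + \frac{42760696}{5978155}\right) - \frac{2}{73} = \frac{36336139701}{5978155} - \frac{2}{73} = \frac{2652526241863}{436405315}$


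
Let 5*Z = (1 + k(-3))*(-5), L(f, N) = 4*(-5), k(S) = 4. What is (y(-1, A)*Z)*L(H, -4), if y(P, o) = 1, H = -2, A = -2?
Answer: 100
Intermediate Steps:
L(f, N) = -20
Z = -5 (Z = ((1 + 4)*(-5))/5 = (5*(-5))/5 = (⅕)*(-25) = -5)
(y(-1, A)*Z)*L(H, -4) = (1*(-5))*(-20) = -5*(-20) = 100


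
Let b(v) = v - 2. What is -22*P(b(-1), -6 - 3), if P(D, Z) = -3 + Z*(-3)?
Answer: -528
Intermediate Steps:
b(v) = -2 + v
P(D, Z) = -3 - 3*Z
-22*P(b(-1), -6 - 3) = -22*(-3 - 3*(-6 - 3)) = -22*(-3 - 3*(-9)) = -22*(-3 + 27) = -22*24 = -528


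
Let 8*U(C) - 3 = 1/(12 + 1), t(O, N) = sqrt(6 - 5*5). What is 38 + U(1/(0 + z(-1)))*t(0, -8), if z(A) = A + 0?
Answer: 38 + 5*I*sqrt(19)/13 ≈ 38.0 + 1.6765*I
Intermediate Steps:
z(A) = A
t(O, N) = I*sqrt(19) (t(O, N) = sqrt(6 - 25) = sqrt(-19) = I*sqrt(19))
U(C) = 5/13 (U(C) = 3/8 + 1/(8*(12 + 1)) = 3/8 + (1/8)/13 = 3/8 + (1/8)*(1/13) = 3/8 + 1/104 = 5/13)
38 + U(1/(0 + z(-1)))*t(0, -8) = 38 + 5*(I*sqrt(19))/13 = 38 + 5*I*sqrt(19)/13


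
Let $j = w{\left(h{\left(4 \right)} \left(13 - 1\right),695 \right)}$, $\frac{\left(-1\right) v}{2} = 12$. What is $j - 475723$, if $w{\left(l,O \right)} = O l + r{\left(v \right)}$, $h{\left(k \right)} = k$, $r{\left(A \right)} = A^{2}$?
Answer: $-441787$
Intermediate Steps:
$v = -24$ ($v = \left(-2\right) 12 = -24$)
$w{\left(l,O \right)} = 576 + O l$ ($w{\left(l,O \right)} = O l + \left(-24\right)^{2} = O l + 576 = 576 + O l$)
$j = 33936$ ($j = 576 + 695 \cdot 4 \left(13 - 1\right) = 576 + 695 \cdot 4 \cdot 12 = 576 + 695 \cdot 48 = 576 + 33360 = 33936$)
$j - 475723 = 33936 - 475723 = -441787$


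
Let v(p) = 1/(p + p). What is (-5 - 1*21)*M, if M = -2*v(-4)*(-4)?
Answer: 26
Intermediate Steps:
v(p) = 1/(2*p)
M = -1 (M = -1/(-4)*(-4) = -(-1)/4*(-4) = -2*(-⅛)*(-4) = (¼)*(-4) = -1)
(-5 - 1*21)*M = (-5 - 1*21)*(-1) = (-5 - 21)*(-1) = -26*(-1) = 26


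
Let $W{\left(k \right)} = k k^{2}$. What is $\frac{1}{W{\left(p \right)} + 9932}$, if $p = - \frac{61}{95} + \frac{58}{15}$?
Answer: $\frac{23149125}{230693261059} \approx 0.00010035$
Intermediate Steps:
$p = \frac{919}{285}$ ($p = \left(-61\right) \frac{1}{95} + 58 \cdot \frac{1}{15} = - \frac{61}{95} + \frac{58}{15} = \frac{919}{285} \approx 3.2246$)
$W{\left(k \right)} = k^{3}$
$\frac{1}{W{\left(p \right)} + 9932} = \frac{1}{\left(\frac{919}{285}\right)^{3} + 9932} = \frac{1}{\frac{776151559}{23149125} + 9932} = \frac{1}{\frac{230693261059}{23149125}} = \frac{23149125}{230693261059}$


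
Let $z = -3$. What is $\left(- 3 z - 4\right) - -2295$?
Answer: $2300$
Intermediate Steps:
$\left(- 3 z - 4\right) - -2295 = \left(\left(-3\right) \left(-3\right) - 4\right) - -2295 = \left(9 - 4\right) + 2295 = 5 + 2295 = 2300$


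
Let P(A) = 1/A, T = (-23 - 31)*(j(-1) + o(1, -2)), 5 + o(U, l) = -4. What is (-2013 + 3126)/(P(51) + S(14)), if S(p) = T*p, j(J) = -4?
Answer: 56763/501229 ≈ 0.11325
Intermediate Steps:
o(U, l) = -9 (o(U, l) = -5 - 4 = -9)
T = 702 (T = (-23 - 31)*(-4 - 9) = -54*(-13) = 702)
S(p) = 702*p
(-2013 + 3126)/(P(51) + S(14)) = (-2013 + 3126)/(1/51 + 702*14) = 1113/(1/51 + 9828) = 1113/(501229/51) = 1113*(51/501229) = 56763/501229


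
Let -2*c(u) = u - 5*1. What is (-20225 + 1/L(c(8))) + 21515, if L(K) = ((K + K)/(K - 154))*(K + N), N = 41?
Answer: 306041/237 ≈ 1291.3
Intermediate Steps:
c(u) = 5/2 - u/2 (c(u) = -(u - 5*1)/2 = -(u - 5)/2 = -(-5 + u)/2 = 5/2 - u/2)
L(K) = 2*K*(41 + K)/(-154 + K) (L(K) = ((K + K)/(K - 154))*(K + 41) = ((2*K)/(-154 + K))*(41 + K) = (2*K/(-154 + K))*(41 + K) = 2*K*(41 + K)/(-154 + K))
(-20225 + 1/L(c(8))) + 21515 = (-20225 + 1/(2*(5/2 - 1/2*8)*(41 + (5/2 - 1/2*8))/(-154 + (5/2 - 1/2*8)))) + 21515 = (-20225 + 1/(2*(5/2 - 4)*(41 + (5/2 - 4))/(-154 + (5/2 - 4)))) + 21515 = (-20225 + 1/(2*(-3/2)*(41 - 3/2)/(-154 - 3/2))) + 21515 = (-20225 + 1/(2*(-3/2)*(79/2)/(-311/2))) + 21515 = (-20225 + 1/(2*(-3/2)*(-2/311)*(79/2))) + 21515 = (-20225 + 1/(237/311)) + 21515 = (-20225 + 311/237) + 21515 = -4793014/237 + 21515 = 306041/237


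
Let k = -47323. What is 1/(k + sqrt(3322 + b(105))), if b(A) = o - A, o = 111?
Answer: -47323/2239463001 - 16*sqrt(13)/2239463001 ≈ -2.1157e-5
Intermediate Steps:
b(A) = 111 - A
1/(k + sqrt(3322 + b(105))) = 1/(-47323 + sqrt(3322 + (111 - 1*105))) = 1/(-47323 + sqrt(3322 + (111 - 105))) = 1/(-47323 + sqrt(3322 + 6)) = 1/(-47323 + sqrt(3328)) = 1/(-47323 + 16*sqrt(13))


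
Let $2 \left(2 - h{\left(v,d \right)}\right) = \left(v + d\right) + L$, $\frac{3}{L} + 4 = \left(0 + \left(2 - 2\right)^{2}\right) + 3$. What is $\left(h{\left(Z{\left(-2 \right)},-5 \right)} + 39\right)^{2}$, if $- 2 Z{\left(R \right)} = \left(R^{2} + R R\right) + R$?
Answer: $\frac{8649}{4} \approx 2162.3$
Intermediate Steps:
$Z{\left(R \right)} = - R^{2} - \frac{R}{2}$ ($Z{\left(R \right)} = - \frac{\left(R^{2} + R R\right) + R}{2} = - \frac{\left(R^{2} + R^{2}\right) + R}{2} = - \frac{2 R^{2} + R}{2} = - \frac{R + 2 R^{2}}{2} = - R^{2} - \frac{R}{2}$)
$L = -3$ ($L = \frac{3}{-4 + \left(\left(0 + \left(2 - 2\right)^{2}\right) + 3\right)} = \frac{3}{-4 + \left(\left(0 + 0^{2}\right) + 3\right)} = \frac{3}{-4 + \left(\left(0 + 0\right) + 3\right)} = \frac{3}{-4 + \left(0 + 3\right)} = \frac{3}{-4 + 3} = \frac{3}{-1} = 3 \left(-1\right) = -3$)
$h{\left(v,d \right)} = \frac{7}{2} - \frac{d}{2} - \frac{v}{2}$ ($h{\left(v,d \right)} = 2 - \frac{\left(v + d\right) - 3}{2} = 2 - \frac{\left(d + v\right) - 3}{2} = 2 - \frac{-3 + d + v}{2} = 2 - \left(- \frac{3}{2} + \frac{d}{2} + \frac{v}{2}\right) = \frac{7}{2} - \frac{d}{2} - \frac{v}{2}$)
$\left(h{\left(Z{\left(-2 \right)},-5 \right)} + 39\right)^{2} = \left(\left(\frac{7}{2} - - \frac{5}{2} - \frac{\left(-1\right) \left(-2\right) \left(\frac{1}{2} - 2\right)}{2}\right) + 39\right)^{2} = \left(\left(\frac{7}{2} + \frac{5}{2} - \frac{\left(-1\right) \left(-2\right) \left(- \frac{3}{2}\right)}{2}\right) + 39\right)^{2} = \left(\left(\frac{7}{2} + \frac{5}{2} - - \frac{3}{2}\right) + 39\right)^{2} = \left(\left(\frac{7}{2} + \frac{5}{2} + \frac{3}{2}\right) + 39\right)^{2} = \left(\frac{15}{2} + 39\right)^{2} = \left(\frac{93}{2}\right)^{2} = \frac{8649}{4}$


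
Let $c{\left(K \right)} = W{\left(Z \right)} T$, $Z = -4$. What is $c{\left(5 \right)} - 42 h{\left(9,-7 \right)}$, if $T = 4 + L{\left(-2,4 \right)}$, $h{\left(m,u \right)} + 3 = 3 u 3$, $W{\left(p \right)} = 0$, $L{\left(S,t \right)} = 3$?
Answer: $2772$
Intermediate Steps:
$h{\left(m,u \right)} = -3 + 9 u$ ($h{\left(m,u \right)} = -3 + 3 u 3 = -3 + 9 u$)
$T = 7$ ($T = 4 + 3 = 7$)
$c{\left(K \right)} = 0$ ($c{\left(K \right)} = 0 \cdot 7 = 0$)
$c{\left(5 \right)} - 42 h{\left(9,-7 \right)} = 0 - 42 \left(-3 + 9 \left(-7\right)\right) = 0 - 42 \left(-3 - 63\right) = 0 - -2772 = 0 + 2772 = 2772$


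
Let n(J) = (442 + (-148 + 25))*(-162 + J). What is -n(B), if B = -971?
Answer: 361427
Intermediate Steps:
n(J) = -51678 + 319*J (n(J) = (442 - 123)*(-162 + J) = 319*(-162 + J) = -51678 + 319*J)
-n(B) = -(-51678 + 319*(-971)) = -(-51678 - 309749) = -1*(-361427) = 361427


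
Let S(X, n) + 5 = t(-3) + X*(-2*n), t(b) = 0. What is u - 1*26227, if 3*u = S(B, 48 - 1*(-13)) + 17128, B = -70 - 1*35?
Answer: -48748/3 ≈ -16249.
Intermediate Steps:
B = -105 (B = -70 - 35 = -105)
S(X, n) = -5 - 2*X*n (S(X, n) = -5 + (0 + X*(-2*n)) = -5 + (0 - 2*X*n) = -5 - 2*X*n)
u = 29933/3 (u = ((-5 - 2*(-105)*(48 - 1*(-13))) + 17128)/3 = ((-5 - 2*(-105)*(48 + 13)) + 17128)/3 = ((-5 - 2*(-105)*61) + 17128)/3 = ((-5 + 12810) + 17128)/3 = (12805 + 17128)/3 = (⅓)*29933 = 29933/3 ≈ 9977.7)
u - 1*26227 = 29933/3 - 1*26227 = 29933/3 - 26227 = -48748/3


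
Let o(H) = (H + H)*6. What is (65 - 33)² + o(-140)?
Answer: -656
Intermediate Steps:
o(H) = 12*H (o(H) = (2*H)*6 = 12*H)
(65 - 33)² + o(-140) = (65 - 33)² + 12*(-140) = 32² - 1680 = 1024 - 1680 = -656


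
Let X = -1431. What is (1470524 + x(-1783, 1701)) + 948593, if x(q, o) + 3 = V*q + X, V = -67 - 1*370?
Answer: 3196854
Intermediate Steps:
V = -437 (V = -67 - 370 = -437)
x(q, o) = -1434 - 437*q (x(q, o) = -3 + (-437*q - 1431) = -3 + (-1431 - 437*q) = -1434 - 437*q)
(1470524 + x(-1783, 1701)) + 948593 = (1470524 + (-1434 - 437*(-1783))) + 948593 = (1470524 + (-1434 + 779171)) + 948593 = (1470524 + 777737) + 948593 = 2248261 + 948593 = 3196854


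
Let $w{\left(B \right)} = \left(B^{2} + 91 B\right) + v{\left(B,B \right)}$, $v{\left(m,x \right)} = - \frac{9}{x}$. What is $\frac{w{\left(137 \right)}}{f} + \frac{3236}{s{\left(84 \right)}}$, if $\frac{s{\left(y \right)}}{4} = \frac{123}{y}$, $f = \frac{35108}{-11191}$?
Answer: $- \frac{1854534552421}{197201636} \approx -9404.3$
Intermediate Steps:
$f = - \frac{35108}{11191}$ ($f = 35108 \left(- \frac{1}{11191}\right) = - \frac{35108}{11191} \approx -3.1372$)
$s{\left(y \right)} = \frac{492}{y}$ ($s{\left(y \right)} = 4 \frac{123}{y} = \frac{492}{y}$)
$w{\left(B \right)} = B^{2} - \frac{9}{B} + 91 B$ ($w{\left(B \right)} = \left(B^{2} + 91 B\right) - \frac{9}{B} = B^{2} - \frac{9}{B} + 91 B$)
$\frac{w{\left(137 \right)}}{f} + \frac{3236}{s{\left(84 \right)}} = \frac{\frac{1}{137} \left(-9 + 137^{2} \left(91 + 137\right)\right)}{- \frac{35108}{11191}} + \frac{3236}{492 \cdot \frac{1}{84}} = \frac{-9 + 18769 \cdot 228}{137} \left(- \frac{11191}{35108}\right) + \frac{3236}{492 \cdot \frac{1}{84}} = \frac{-9 + 4279332}{137} \left(- \frac{11191}{35108}\right) + \frac{3236}{\frac{41}{7}} = \frac{1}{137} \cdot 4279323 \left(- \frac{11191}{35108}\right) + 3236 \cdot \frac{7}{41} = \frac{4279323}{137} \left(- \frac{11191}{35108}\right) + \frac{22652}{41} = - \frac{47889903693}{4809796} + \frac{22652}{41} = - \frac{1854534552421}{197201636}$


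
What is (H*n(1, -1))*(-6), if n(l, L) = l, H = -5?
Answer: 30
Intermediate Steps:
(H*n(1, -1))*(-6) = -5*1*(-6) = -5*(-6) = 30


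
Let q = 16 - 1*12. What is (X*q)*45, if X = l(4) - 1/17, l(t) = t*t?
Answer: 48780/17 ≈ 2869.4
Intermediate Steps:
l(t) = t²
q = 4 (q = 16 - 12 = 4)
X = 271/17 (X = 4² - 1/17 = 16 - 1*1/17 = 16 - 1/17 = 271/17 ≈ 15.941)
(X*q)*45 = ((271/17)*4)*45 = (1084/17)*45 = 48780/17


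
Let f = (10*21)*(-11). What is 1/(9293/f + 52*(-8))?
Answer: -2310/970253 ≈ -0.0023808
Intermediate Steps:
f = -2310 (f = 210*(-11) = -2310)
1/(9293/f + 52*(-8)) = 1/(9293/(-2310) + 52*(-8)) = 1/(9293*(-1/2310) - 416) = 1/(-9293/2310 - 416) = 1/(-970253/2310) = -2310/970253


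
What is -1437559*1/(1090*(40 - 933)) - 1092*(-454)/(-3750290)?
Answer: 5167049941/3842547134 ≈ 1.3447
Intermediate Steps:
-1437559*1/(1090*(40 - 933)) - 1092*(-454)/(-3750290) = -1437559/((-893*1090)) + 495768*(-1/3750290) = -1437559/(-973370) - 247884/1875145 = -1437559*(-1/973370) - 247884/1875145 = 75661/51230 - 247884/1875145 = 5167049941/3842547134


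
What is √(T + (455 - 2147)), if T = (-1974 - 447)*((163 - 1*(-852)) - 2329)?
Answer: 3*√353278 ≈ 1783.1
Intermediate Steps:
T = 3181194 (T = -2421*((163 + 852) - 2329) = -2421*(1015 - 2329) = -2421*(-1314) = 3181194)
√(T + (455 - 2147)) = √(3181194 + (455 - 2147)) = √(3181194 - 1692) = √3179502 = 3*√353278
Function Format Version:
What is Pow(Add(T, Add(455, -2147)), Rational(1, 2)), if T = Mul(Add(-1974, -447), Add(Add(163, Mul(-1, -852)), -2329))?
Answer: Mul(3, Pow(353278, Rational(1, 2))) ≈ 1783.1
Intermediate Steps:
T = 3181194 (T = Mul(-2421, Add(Add(163, 852), -2329)) = Mul(-2421, Add(1015, -2329)) = Mul(-2421, -1314) = 3181194)
Pow(Add(T, Add(455, -2147)), Rational(1, 2)) = Pow(Add(3181194, Add(455, -2147)), Rational(1, 2)) = Pow(Add(3181194, -1692), Rational(1, 2)) = Pow(3179502, Rational(1, 2)) = Mul(3, Pow(353278, Rational(1, 2)))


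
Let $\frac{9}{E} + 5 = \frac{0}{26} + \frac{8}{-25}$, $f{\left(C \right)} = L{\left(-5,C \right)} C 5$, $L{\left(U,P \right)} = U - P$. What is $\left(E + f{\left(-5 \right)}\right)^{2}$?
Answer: $\frac{50625}{17689} \approx 2.8619$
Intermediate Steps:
$f{\left(C \right)} = 5 C \left(-5 - C\right)$ ($f{\left(C \right)} = \left(-5 - C\right) C 5 = C \left(-5 - C\right) 5 = 5 C \left(-5 - C\right)$)
$E = - \frac{225}{133}$ ($E = \frac{9}{-5 + \left(\frac{0}{26} + \frac{8}{-25}\right)} = \frac{9}{-5 + \left(0 \cdot \frac{1}{26} + 8 \left(- \frac{1}{25}\right)\right)} = \frac{9}{-5 + \left(0 - \frac{8}{25}\right)} = \frac{9}{-5 - \frac{8}{25}} = \frac{9}{- \frac{133}{25}} = 9 \left(- \frac{25}{133}\right) = - \frac{225}{133} \approx -1.6917$)
$\left(E + f{\left(-5 \right)}\right)^{2} = \left(- \frac{225}{133} - - 25 \left(5 - 5\right)\right)^{2} = \left(- \frac{225}{133} - \left(-25\right) 0\right)^{2} = \left(- \frac{225}{133} + 0\right)^{2} = \left(- \frac{225}{133}\right)^{2} = \frac{50625}{17689}$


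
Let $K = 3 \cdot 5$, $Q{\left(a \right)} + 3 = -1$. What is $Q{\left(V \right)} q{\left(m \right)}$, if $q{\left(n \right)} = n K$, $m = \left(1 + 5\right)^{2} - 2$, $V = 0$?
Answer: $-2040$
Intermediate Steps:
$Q{\left(a \right)} = -4$ ($Q{\left(a \right)} = -3 - 1 = -4$)
$K = 15$
$m = 34$ ($m = 6^{2} - 2 = 36 - 2 = 34$)
$q{\left(n \right)} = 15 n$ ($q{\left(n \right)} = n 15 = 15 n$)
$Q{\left(V \right)} q{\left(m \right)} = - 4 \cdot 15 \cdot 34 = \left(-4\right) 510 = -2040$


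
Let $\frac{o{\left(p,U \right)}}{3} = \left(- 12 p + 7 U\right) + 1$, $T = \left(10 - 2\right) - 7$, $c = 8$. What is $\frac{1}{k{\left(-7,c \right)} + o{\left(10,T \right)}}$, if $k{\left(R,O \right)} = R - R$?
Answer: $- \frac{1}{336} \approx -0.0029762$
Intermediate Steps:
$k{\left(R,O \right)} = 0$
$T = 1$ ($T = 8 - 7 = 1$)
$o{\left(p,U \right)} = 3 - 36 p + 21 U$ ($o{\left(p,U \right)} = 3 \left(\left(- 12 p + 7 U\right) + 1\right) = 3 \left(1 - 12 p + 7 U\right) = 3 - 36 p + 21 U$)
$\frac{1}{k{\left(-7,c \right)} + o{\left(10,T \right)}} = \frac{1}{0 + \left(3 - 360 + 21 \cdot 1\right)} = \frac{1}{0 + \left(3 - 360 + 21\right)} = \frac{1}{0 - 336} = \frac{1}{-336} = - \frac{1}{336}$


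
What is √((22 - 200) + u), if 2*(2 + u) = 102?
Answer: I*√129 ≈ 11.358*I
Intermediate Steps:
u = 49 (u = -2 + (½)*102 = -2 + 51 = 49)
√((22 - 200) + u) = √((22 - 200) + 49) = √(-178 + 49) = √(-129) = I*√129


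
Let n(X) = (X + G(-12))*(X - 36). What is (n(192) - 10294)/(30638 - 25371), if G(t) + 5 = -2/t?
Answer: 18904/5267 ≈ 3.5891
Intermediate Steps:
G(t) = -5 - 2/t
n(X) = (-36 + X)*(-29/6 + X) (n(X) = (X + (-5 - 2/(-12)))*(X - 36) = (X + (-5 - 2*(-1/12)))*(-36 + X) = (X + (-5 + 1/6))*(-36 + X) = (X - 29/6)*(-36 + X) = (-29/6 + X)*(-36 + X) = (-36 + X)*(-29/6 + X))
(n(192) - 10294)/(30638 - 25371) = ((174 + 192**2 - 245/6*192) - 10294)/(30638 - 25371) = ((174 + 36864 - 7840) - 10294)/5267 = (29198 - 10294)*(1/5267) = 18904*(1/5267) = 18904/5267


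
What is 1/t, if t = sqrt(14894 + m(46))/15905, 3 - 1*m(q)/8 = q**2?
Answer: -3181*I*sqrt(2010)/402 ≈ -354.76*I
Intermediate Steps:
m(q) = 24 - 8*q**2
t = I*sqrt(2010)/15905 (t = sqrt(14894 + (24 - 8*46**2))/15905 = sqrt(14894 + (24 - 8*2116))*(1/15905) = sqrt(14894 + (24 - 16928))*(1/15905) = sqrt(14894 - 16904)*(1/15905) = sqrt(-2010)*(1/15905) = (I*sqrt(2010))*(1/15905) = I*sqrt(2010)/15905 ≈ 0.0028188*I)
1/t = 1/(I*sqrt(2010)/15905) = -3181*I*sqrt(2010)/402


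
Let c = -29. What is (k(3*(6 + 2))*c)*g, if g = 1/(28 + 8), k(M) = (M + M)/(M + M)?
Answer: -29/36 ≈ -0.80556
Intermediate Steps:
k(M) = 1 (k(M) = (2*M)/((2*M)) = (2*M)*(1/(2*M)) = 1)
g = 1/36 ≈ 0.027778
(k(3*(6 + 2))*c)*g = (1*(-29))*(1/36) = -29*1/36 = -29/36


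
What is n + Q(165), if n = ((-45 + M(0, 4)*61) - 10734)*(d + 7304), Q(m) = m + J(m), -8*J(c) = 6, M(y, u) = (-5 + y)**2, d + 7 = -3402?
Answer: -144176663/4 ≈ -3.6044e+7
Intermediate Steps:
d = -3409 (d = -7 - 3402 = -3409)
J(c) = -3/4 (J(c) = -1/8*6 = -3/4)
Q(m) = -3/4 + m (Q(m) = m - 3/4 = -3/4 + m)
n = -36044330 (n = ((-45 + (-5 + 0)**2*61) - 10734)*(-3409 + 7304) = ((-45 + (-5)**2*61) - 10734)*3895 = ((-45 + 25*61) - 10734)*3895 = ((-45 + 1525) - 10734)*3895 = (1480 - 10734)*3895 = -9254*3895 = -36044330)
n + Q(165) = -36044330 + (-3/4 + 165) = -36044330 + 657/4 = -144176663/4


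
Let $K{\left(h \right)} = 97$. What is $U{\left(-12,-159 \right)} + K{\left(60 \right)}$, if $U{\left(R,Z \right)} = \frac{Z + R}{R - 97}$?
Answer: $\frac{10744}{109} \approx 98.569$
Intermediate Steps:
$U{\left(R,Z \right)} = \frac{R + Z}{-97 + R}$
$U{\left(-12,-159 \right)} + K{\left(60 \right)} = \frac{-12 - 159}{-97 - 12} + 97 = \frac{1}{-109} \left(-171\right) + 97 = \left(- \frac{1}{109}\right) \left(-171\right) + 97 = \frac{171}{109} + 97 = \frac{10744}{109}$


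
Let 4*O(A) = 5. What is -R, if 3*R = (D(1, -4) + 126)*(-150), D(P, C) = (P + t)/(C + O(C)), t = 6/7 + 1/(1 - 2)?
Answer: 483900/77 ≈ 6284.4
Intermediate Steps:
O(A) = 5/4 (O(A) = (¼)*5 = 5/4)
t = -⅐ (t = 6*(⅐) + 1/(-1) = 6/7 + 1*(-1) = 6/7 - 1 = -⅐ ≈ -0.14286)
D(P, C) = (-⅐ + P)/(5/4 + C) (D(P, C) = (P - ⅐)/(C + 5/4) = (-⅐ + P)/(5/4 + C))
R = -483900/77 (R = ((4*(-1 + 7*1)/(7*(5 + 4*(-4))) + 126)*(-150))/3 = ((4*(-1 + 7)/(7*(5 - 16)) + 126)*(-150))/3 = (((4/7)*6/(-11) + 126)*(-150))/3 = (((4/7)*(-1/11)*6 + 126)*(-150))/3 = ((-24/77 + 126)*(-150))/3 = ((9678/77)*(-150))/3 = (⅓)*(-1451700/77) = -483900/77 ≈ -6284.4)
-R = -1*(-483900/77) = 483900/77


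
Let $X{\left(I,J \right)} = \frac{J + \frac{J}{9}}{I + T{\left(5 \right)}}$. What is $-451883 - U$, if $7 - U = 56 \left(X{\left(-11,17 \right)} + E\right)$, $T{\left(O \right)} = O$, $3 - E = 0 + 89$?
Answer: $- \frac{12335822}{27} \approx -4.5688 \cdot 10^{5}$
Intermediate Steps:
$E = -86$ ($E = 3 - \left(0 + 89\right) = 3 - 89 = -86$)
$X{\left(I,J \right)} = \frac{10 J}{9 \left(5 + I\right)}$ ($X{\left(I,J \right)} = \frac{J + \frac{J}{9}}{I + 5} = \frac{J + J \frac{1}{9}}{5 + I} = \frac{J + \frac{J}{9}}{5 + I} = \frac{\frac{10}{9} J}{5 + I} = \frac{10 J}{9 \left(5 + I\right)}$)
$U = \frac{134981}{27}$ ($U = 7 - 56 \left(\frac{10}{9} \cdot 17 \frac{1}{5 - 11} - 86\right) = 7 - 56 \left(\frac{10}{9} \cdot 17 \frac{1}{-6} - 86\right) = 7 - 56 \left(\frac{10}{9} \cdot 17 \left(- \frac{1}{6}\right) - 86\right) = 7 - 56 \left(- \frac{85}{27} - 86\right) = 7 - 56 \left(- \frac{2407}{27}\right) = 7 - - \frac{134792}{27} = 7 + \frac{134792}{27} = \frac{134981}{27} \approx 4999.3$)
$-451883 - U = -451883 - \frac{134981}{27} = - \frac{12335822}{27}$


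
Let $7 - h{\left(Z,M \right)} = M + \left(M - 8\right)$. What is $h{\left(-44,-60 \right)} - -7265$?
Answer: $7400$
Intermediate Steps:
$h{\left(Z,M \right)} = 15 - 2 M$ ($h{\left(Z,M \right)} = 7 - \left(M + \left(M - 8\right)\right) = 7 - \left(M + \left(-8 + M\right)\right) = 7 - \left(-8 + 2 M\right) = 15 - 2 M$)
$h{\left(-44,-60 \right)} - -7265 = \left(15 - -120\right) - -7265 = \left(15 + 120\right) + 7265 = 135 + 7265 = 7400$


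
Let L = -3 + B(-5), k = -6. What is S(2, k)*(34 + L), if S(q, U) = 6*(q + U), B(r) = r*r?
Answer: -1344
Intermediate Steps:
B(r) = r²
S(q, U) = 6*U + 6*q (S(q, U) = 6*(U + q) = 6*U + 6*q)
L = 22 (L = -3 + (-5)² = -3 + 25 = 22)
S(2, k)*(34 + L) = (6*(-6) + 6*2)*(34 + 22) = (-36 + 12)*56 = -24*56 = -1344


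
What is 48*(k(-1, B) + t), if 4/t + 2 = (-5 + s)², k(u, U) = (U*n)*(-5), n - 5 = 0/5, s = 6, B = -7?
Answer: 8208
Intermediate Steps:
n = 5 (n = 5 + 0/5 = 5 + 0*(⅕) = 5 + 0 = 5)
k(u, U) = -25*U (k(u, U) = (U*5)*(-5) = (5*U)*(-5) = -25*U)
t = -4 (t = 4/(-2 + (-5 + 6)²) = 4/(-2 + 1²) = 4/(-2 + 1) = 4/(-1) = 4*(-1) = -4)
48*(k(-1, B) + t) = 48*(-25*(-7) - 4) = 48*(175 - 4) = 48*171 = 8208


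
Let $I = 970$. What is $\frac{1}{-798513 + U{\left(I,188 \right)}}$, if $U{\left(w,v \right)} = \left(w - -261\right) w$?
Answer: $\frac{1}{395557} \approx 2.5281 \cdot 10^{-6}$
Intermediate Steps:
$U{\left(w,v \right)} = w \left(261 + w\right)$ ($U{\left(w,v \right)} = \left(w + 261\right) w = \left(261 + w\right) w = w \left(261 + w\right)$)
$\frac{1}{-798513 + U{\left(I,188 \right)}} = \frac{1}{-798513 + 970 \left(261 + 970\right)} = \frac{1}{-798513 + 970 \cdot 1231} = \frac{1}{-798513 + 1194070} = \frac{1}{395557}$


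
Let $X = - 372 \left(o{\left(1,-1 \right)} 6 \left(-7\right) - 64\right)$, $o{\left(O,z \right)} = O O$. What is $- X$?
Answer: $-39432$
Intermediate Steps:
$o{\left(O,z \right)} = O^{2}$
$X = 39432$ ($X = - 372 \left(1^{2} \cdot 6 \left(-7\right) - 64\right) = - 372 \left(1 \cdot 6 \left(-7\right) - 64\right) = - 372 \left(6 \left(-7\right) - 64\right) = - 372 \left(-42 - 64\right) = \left(-372\right) \left(-106\right) = 39432$)
$- X = \left(-1\right) 39432 = -39432$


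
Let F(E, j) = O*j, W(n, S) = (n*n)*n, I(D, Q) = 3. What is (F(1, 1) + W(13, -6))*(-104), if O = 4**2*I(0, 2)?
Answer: -233480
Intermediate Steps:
O = 48 (O = 4**2*3 = 16*3 = 48)
W(n, S) = n**3 (W(n, S) = n**2*n = n**3)
F(E, j) = 48*j
(F(1, 1) + W(13, -6))*(-104) = (48*1 + 13**3)*(-104) = (48 + 2197)*(-104) = 2245*(-104) = -233480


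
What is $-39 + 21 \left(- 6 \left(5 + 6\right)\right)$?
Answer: $-1425$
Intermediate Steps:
$-39 + 21 \left(- 6 \left(5 + 6\right)\right) = -39 + 21 \left(\left(-6\right) 11\right) = -39 + 21 \left(-66\right) = -39 - 1386 = -1425$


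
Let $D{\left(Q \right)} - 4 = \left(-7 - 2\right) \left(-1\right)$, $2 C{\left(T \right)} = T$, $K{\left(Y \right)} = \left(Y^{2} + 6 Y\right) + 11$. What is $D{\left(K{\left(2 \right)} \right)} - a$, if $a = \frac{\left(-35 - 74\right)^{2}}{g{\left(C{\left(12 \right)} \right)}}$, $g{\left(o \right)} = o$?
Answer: $- \frac{11803}{6} \approx -1967.2$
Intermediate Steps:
$K{\left(Y \right)} = 11 + Y^{2} + 6 Y$
$C{\left(T \right)} = \frac{T}{2}$
$D{\left(Q \right)} = 13$ ($D{\left(Q \right)} = 4 + \left(-7 - 2\right) \left(-1\right) = 4 - -9 = 4 + 9 = 13$)
$a = \frac{11881}{6}$ ($a = \frac{\left(-35 - 74\right)^{2}}{\frac{1}{2} \cdot 12} = \frac{\left(-109\right)^{2}}{6} = 11881 \cdot \frac{1}{6} = \frac{11881}{6} \approx 1980.2$)
$D{\left(K{\left(2 \right)} \right)} - a = 13 - \frac{11881}{6} = - \frac{11803}{6}$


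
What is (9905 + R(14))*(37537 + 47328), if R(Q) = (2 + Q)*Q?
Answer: 859597585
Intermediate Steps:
R(Q) = Q*(2 + Q)
(9905 + R(14))*(37537 + 47328) = (9905 + 14*(2 + 14))*(37537 + 47328) = (9905 + 14*16)*84865 = (9905 + 224)*84865 = 10129*84865 = 859597585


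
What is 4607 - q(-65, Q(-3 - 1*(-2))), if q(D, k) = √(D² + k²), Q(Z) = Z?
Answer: 4607 - √4226 ≈ 4542.0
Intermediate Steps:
4607 - q(-65, Q(-3 - 1*(-2))) = 4607 - √((-65)² + (-3 - 1*(-2))²) = 4607 - √(4225 + (-3 + 2)²) = 4607 - √(4225 + (-1)²) = 4607 - √(4225 + 1) = 4607 - √4226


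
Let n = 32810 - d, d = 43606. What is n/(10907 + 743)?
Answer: -5398/5825 ≈ -0.92669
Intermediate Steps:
n = -10796 (n = 32810 - 1*43606 = 32810 - 43606 = -10796)
n/(10907 + 743) = -10796/(10907 + 743) = -10796/11650 = -10796*1/11650 = -5398/5825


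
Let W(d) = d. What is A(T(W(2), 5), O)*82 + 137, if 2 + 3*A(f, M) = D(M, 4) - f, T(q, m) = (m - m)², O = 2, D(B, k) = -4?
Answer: -27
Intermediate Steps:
T(q, m) = 0 (T(q, m) = 0² = 0)
A(f, M) = -2 - f/3 (A(f, M) = -⅔ + (-4 - f)/3 = -⅔ + (-4/3 - f/3) = -2 - f/3)
A(T(W(2), 5), O)*82 + 137 = (-2 - ⅓*0)*82 + 137 = (-2 + 0)*82 + 137 = -2*82 + 137 = -164 + 137 = -27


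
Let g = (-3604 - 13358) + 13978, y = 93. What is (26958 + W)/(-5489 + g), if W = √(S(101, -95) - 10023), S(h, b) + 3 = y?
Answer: -26958/8473 - I*√9933/8473 ≈ -3.1816 - 0.011763*I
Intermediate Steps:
S(h, b) = 90 (S(h, b) = -3 + 93 = 90)
g = -2984 (g = -16962 + 13978 = -2984)
W = I*√9933 (W = √(90 - 10023) = √(-9933) = I*√9933 ≈ 99.664*I)
(26958 + W)/(-5489 + g) = (26958 + I*√9933)/(-5489 - 2984) = (26958 + I*√9933)/(-8473) = (26958 + I*√9933)*(-1/8473) = -26958/8473 - I*√9933/8473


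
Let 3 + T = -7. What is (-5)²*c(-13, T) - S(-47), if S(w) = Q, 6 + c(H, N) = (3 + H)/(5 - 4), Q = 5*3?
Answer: -415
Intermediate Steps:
T = -10 (T = -3 - 7 = -10)
Q = 15
c(H, N) = -3 + H (c(H, N) = -6 + (3 + H)/(5 - 4) = -6 + (3 + H)/1 = -6 + (3 + H)*1 = -6 + (3 + H) = -3 + H)
S(w) = 15
(-5)²*c(-13, T) - S(-47) = (-5)²*(-3 - 13) - 1*15 = 25*(-16) - 15 = -400 - 15 = -415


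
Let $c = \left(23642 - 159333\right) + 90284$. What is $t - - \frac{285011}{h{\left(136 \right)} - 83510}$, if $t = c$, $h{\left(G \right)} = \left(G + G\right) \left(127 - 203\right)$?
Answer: $- \frac{4730877085}{104182} \approx -45410.0$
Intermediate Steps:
$h{\left(G \right)} = - 152 G$ ($h{\left(G \right)} = 2 G \left(-76\right) = - 152 G$)
$c = -45407$ ($c = -135691 + 90284 = -45407$)
$t = -45407$
$t - - \frac{285011}{h{\left(136 \right)} - 83510} = -45407 - - \frac{285011}{\left(-152\right) 136 - 83510} = -45407 - - \frac{285011}{-20672 - 83510} = -45407 - - \frac{285011}{-104182} = -45407 - \left(-285011\right) \left(- \frac{1}{104182}\right) = -45407 - \frac{285011}{104182} = - \frac{4730877085}{104182}$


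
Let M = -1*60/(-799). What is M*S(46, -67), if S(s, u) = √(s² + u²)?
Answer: 60*√6605/799 ≈ 6.1030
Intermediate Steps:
M = 60/799 (M = -60*(-1/799) = 60/799 ≈ 0.075094)
M*S(46, -67) = 60*√(46² + (-67)²)/799 = 60*√(2116 + 4489)/799 = 60*√6605/799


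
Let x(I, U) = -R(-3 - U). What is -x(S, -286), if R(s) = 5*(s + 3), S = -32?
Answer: 1430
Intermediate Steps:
R(s) = 15 + 5*s (R(s) = 5*(3 + s) = 15 + 5*s)
x(I, U) = 5*U (x(I, U) = -(15 + 5*(-3 - U)) = -(15 + (-15 - 5*U)) = -(-5)*U = 5*U)
-x(S, -286) = -5*(-286) = -1*(-1430) = 1430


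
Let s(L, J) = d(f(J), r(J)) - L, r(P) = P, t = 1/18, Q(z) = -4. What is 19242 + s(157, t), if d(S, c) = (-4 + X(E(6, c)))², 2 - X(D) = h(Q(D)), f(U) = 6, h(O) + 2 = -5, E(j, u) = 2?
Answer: 19110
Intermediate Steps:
h(O) = -7 (h(O) = -2 - 5 = -7)
t = 1/18 ≈ 0.055556
X(D) = 9 (X(D) = 2 - 1*(-7) = 2 + 7 = 9)
d(S, c) = 25 (d(S, c) = (-4 + 9)² = 5² = 25)
s(L, J) = 25 - L
19242 + s(157, t) = 19242 + (25 - 1*157) = 19242 + (25 - 157) = 19242 - 132 = 19110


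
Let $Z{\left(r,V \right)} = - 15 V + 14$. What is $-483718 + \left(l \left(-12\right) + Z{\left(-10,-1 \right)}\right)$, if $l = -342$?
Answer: $-479585$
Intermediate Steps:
$Z{\left(r,V \right)} = 14 - 15 V$
$-483718 + \left(l \left(-12\right) + Z{\left(-10,-1 \right)}\right) = -483718 + \left(\left(-342\right) \left(-12\right) + \left(14 - -15\right)\right) = -483718 + \left(4104 + \left(14 + 15\right)\right) = -483718 + \left(4104 + 29\right) = -483718 + 4133 = -479585$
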